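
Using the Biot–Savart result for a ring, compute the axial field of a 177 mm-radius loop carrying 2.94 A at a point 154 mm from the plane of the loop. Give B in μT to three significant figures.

On the axis of a circular loop, B = μ₀IR² / [2(R²+z²)^(3/2)].
R² + z² = (0.177)² + (0.154)² = 0.05504 m², and (R²+z²)^(3/2) = 1.29×10⁻² m³.
B = (4π×10⁻⁷ × 2.94 × 0.03133) / (2 × 1.29×10⁻²) = 4.48×10⁻⁶ T.

B ≈ 4.48 μT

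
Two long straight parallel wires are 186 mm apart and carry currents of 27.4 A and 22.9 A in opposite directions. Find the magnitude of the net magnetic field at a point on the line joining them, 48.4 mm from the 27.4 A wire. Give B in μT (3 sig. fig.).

Each long wire gives B = μ₀I/(2πd). Distances are d₁ = 0.0484 m and d₂ = 0.1376 m.
B₁ = 1.13×10⁻⁴ T, B₂ = 3.33×10⁻⁵ T.
Between antiparallel currents both contributions point the same way, so they add. B = B₁ + B₂ = 1.13×10⁻⁴ + 3.33×10⁻⁵ = 1.47×10⁻⁴ T.

B ≈ 147 μT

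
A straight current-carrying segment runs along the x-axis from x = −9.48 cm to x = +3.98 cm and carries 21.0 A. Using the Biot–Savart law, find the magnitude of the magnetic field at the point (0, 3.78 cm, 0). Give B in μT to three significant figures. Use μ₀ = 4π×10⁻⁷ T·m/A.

For a finite straight segment, B = (μ₀I/4πd)(sinθ₁ + sinθ₂), where θ₁, θ₂ are the angles from the perpendicular to each end.
The perpendicular distance is d = 0.0378 m; the end-offsets along the wire are a = 0.0948 m and b = 0.0398 m.
sinθ₁ = 0.0948/√(0.0948²+0.0378²) = 0.9289; sinθ₂ = 0.0398/√(0.0398²+0.0378²) = 0.7251.
B = (4π×10⁻⁷ × 21.0) / (4π × 0.0378) × (0.9289 + 0.7251) = 9.19×10⁻⁵ T.

B ≈ 91.9 μT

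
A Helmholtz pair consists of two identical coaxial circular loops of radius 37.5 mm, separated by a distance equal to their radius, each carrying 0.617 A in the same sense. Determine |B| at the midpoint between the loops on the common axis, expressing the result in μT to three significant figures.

Each loop contributes B = μ₀IR²/[2(R²+z²)^(3/2)] on the axis, with z measured from that loop.
Loop 1 (z = 0.01875 m): B₁ = 7.40×10⁻⁶ T. Loop 2 (z = 0.01875 m): B₂ = 7.40×10⁻⁶ T.
The fields add: B = B₁ + B₂ = 1.48×10⁻⁵ T.

B ≈ 14.8 μT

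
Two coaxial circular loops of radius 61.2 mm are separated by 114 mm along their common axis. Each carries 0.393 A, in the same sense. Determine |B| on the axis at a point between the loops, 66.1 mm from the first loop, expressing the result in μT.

Each loop contributes B = μ₀IR²/[2(R²+z²)^(3/2)] on the axis, with z measured from that loop.
Loop 1 (z = 0.0661 m): B₁ = 1.27×10⁻⁶ T. Loop 2 (z = 0.0479 m): B₂ = 1.97×10⁻⁶ T.
The fields add: B = B₁ + B₂ = 3.24×10⁻⁶ T.

B ≈ 3.24 μT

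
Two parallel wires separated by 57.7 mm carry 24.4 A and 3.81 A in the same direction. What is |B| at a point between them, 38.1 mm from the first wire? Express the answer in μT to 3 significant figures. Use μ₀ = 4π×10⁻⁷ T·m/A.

B ≈ 89.2 μT

Each long wire gives B = μ₀I/(2πd). Distances are d₁ = 0.0381 m and d₂ = 0.0196 m.
B₁ = 1.28×10⁻⁴ T, B₂ = 3.89×10⁻⁵ T.
Between parallel currents the two contributions point in opposite directions, so they subtract. B = |B₁ − B₂| = |1.28×10⁻⁴ − 3.89×10⁻⁵| = 8.92×10⁻⁵ T.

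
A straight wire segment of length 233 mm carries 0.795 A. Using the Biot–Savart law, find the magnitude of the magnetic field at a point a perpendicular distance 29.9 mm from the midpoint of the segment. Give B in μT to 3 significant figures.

B ≈ 5.15 μT

For a finite straight segment, B = (μ₀I/4πd)(sinθ₁ + sinθ₂), where θ₁, θ₂ are the angles from the perpendicular to each end.
The perpendicular from the point meets the wire at its midpoint, so each end is L/2 = 0.1165 m away along the wire.
sinθ₁ = 0.1165/√(0.1165²+0.0299²) = 0.9686; sinθ₂ = 0.1165/√(0.1165²+0.0299²) = 0.9686.
B = (4π×10⁻⁷ × 0.795) / (4π × 0.0299) × (0.9686 + 0.9686) = 5.15×10⁻⁶ T.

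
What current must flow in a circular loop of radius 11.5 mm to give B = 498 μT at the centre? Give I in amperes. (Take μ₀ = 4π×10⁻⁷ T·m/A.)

I ≈ 9.11 A

At the centre of a circular loop B = μ₀I/(2R), so I = 2RB/μ₀.
With R = 0.0115 m, I = 2 × 0.0115 × 4.98×10⁻⁴ / (4π×10⁻⁷) = 9.11 A.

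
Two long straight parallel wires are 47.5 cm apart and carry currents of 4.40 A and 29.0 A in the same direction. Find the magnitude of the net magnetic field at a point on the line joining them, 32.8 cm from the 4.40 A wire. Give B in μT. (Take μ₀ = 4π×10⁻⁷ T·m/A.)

Each long wire gives B = μ₀I/(2πd). Distances are d₁ = 0.328 m and d₂ = 0.147 m.
B₁ = 2.68×10⁻⁶ T, B₂ = 3.95×10⁻⁵ T.
Between parallel currents the two contributions point in opposite directions, so they subtract. B = |B₁ − B₂| = |2.68×10⁻⁶ − 3.95×10⁻⁵| = 3.68×10⁻⁵ T.

B ≈ 36.8 μT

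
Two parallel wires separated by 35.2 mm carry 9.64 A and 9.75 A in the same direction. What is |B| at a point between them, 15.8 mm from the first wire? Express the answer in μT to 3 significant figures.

B ≈ 21.5 μT

Each long wire gives B = μ₀I/(2πd). Distances are d₁ = 0.0158 m and d₂ = 0.0194 m.
B₁ = 1.22×10⁻⁴ T, B₂ = 1.01×10⁻⁴ T.
Between parallel currents the two contributions point in opposite directions, so they subtract. B = |B₁ − B₂| = |1.22×10⁻⁴ − 1.01×10⁻⁴| = 2.15×10⁻⁵ T.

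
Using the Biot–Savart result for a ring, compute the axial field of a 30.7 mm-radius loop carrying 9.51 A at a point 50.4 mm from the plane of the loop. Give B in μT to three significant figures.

B ≈ 27.4 μT

On the axis of a circular loop, B = μ₀IR² / [2(R²+z²)^(3/2)].
R² + z² = (0.0307)² + (0.0504)² = 0.003483 m², and (R²+z²)^(3/2) = 2.06×10⁻⁴ m³.
B = (4π×10⁻⁷ × 9.51 × 0.0009425) / (2 × 2.06×10⁻⁴) = 2.74×10⁻⁵ T.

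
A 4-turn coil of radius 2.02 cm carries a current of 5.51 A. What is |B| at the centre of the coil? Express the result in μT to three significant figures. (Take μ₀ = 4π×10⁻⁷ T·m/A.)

For an N-turn flat coil, B = Nμ₀I/(2R) with R = 0.0202 m.
B = 4 × 1.71×10⁻⁴ T = 6.86×10⁻⁴ T.

B ≈ 686 μT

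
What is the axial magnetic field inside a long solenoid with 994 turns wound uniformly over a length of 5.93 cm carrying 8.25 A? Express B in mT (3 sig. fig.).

Inside a long solenoid, B = μ₀nI with n = 1.676×10⁴ turns/m.
B = 4π×10⁻⁷ × 1.676×10⁴ × 8.25 = 0.174 T.

B ≈ 174 mT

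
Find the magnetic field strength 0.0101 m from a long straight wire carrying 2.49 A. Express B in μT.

For an infinitely long straight wire, B = μ₀I/(2πd).
B = (4π×10⁻⁷ × 2.49) / (2π × 0.0101) = 4.93×10⁻⁵ T.

B ≈ 49.3 μT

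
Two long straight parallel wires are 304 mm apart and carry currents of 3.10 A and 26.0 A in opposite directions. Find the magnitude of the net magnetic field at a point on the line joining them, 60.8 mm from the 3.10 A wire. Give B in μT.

B ≈ 31.6 μT

Each long wire gives B = μ₀I/(2πd). Distances are d₁ = 0.0608 m and d₂ = 0.2432 m.
B₁ = 1.02×10⁻⁵ T, B₂ = 2.14×10⁻⁵ T.
Between antiparallel currents both contributions point the same way, so they add. B = B₁ + B₂ = 1.02×10⁻⁵ + 2.14×10⁻⁵ = 3.16×10⁻⁵ T.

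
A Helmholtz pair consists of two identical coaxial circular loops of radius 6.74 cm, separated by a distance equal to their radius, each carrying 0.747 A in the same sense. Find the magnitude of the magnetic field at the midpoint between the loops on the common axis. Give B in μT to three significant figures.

B ≈ 9.97 μT

Each loop contributes B = μ₀IR²/[2(R²+z²)^(3/2)] on the axis, with z measured from that loop.
Loop 1 (z = 0.0337 m): B₁ = 4.98×10⁻⁶ T. Loop 2 (z = 0.0337 m): B₂ = 4.98×10⁻⁶ T.
The fields add: B = B₁ + B₂ = 9.97×10⁻⁶ T.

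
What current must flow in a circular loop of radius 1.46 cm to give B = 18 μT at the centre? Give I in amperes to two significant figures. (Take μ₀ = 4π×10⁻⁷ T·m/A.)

At the centre of a circular loop B = μ₀I/(2R), so I = 2RB/μ₀.
With R = 0.0146 m, I = 2 × 0.0146 × 1.80×10⁻⁵ / (4π×10⁻⁷) = 0.418 A.

I ≈ 0.42 A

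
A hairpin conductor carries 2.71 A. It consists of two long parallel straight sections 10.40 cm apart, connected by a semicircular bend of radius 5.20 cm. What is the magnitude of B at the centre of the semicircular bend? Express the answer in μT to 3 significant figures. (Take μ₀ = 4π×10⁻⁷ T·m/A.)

The semicircular arc contributes B_arc = μ₀I·π/(4πR) = μ₀I/(4R) = 1.64×10⁻⁵ T.
Each semi-infinite lead is at perpendicular distance R = 0.052 m from the centre, with the perpendicular foot at its near end, so it contributes μ₀I/(4πR); both point the same way, together 1.04×10⁻⁵ T.
Arc and leads all point the same direction: B = 1.64×10⁻⁵ + 1.04×10⁻⁵ = 2.68×10⁻⁵ T.

B ≈ 26.8 μT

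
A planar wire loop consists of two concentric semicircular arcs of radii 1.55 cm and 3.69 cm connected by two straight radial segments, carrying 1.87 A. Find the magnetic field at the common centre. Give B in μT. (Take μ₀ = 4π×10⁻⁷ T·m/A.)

B ≈ 22.0 μT

The radial connectors point toward the centre, so dl × r̂ = 0 and they contribute nothing.
Each semicircle gives μ₀I/(4R): inner arc 3.79×10⁻⁵ T, outer arc 1.59×10⁻⁵ T.
The two arcs carry current in opposite angular senses, so their fields oppose: B = |3.79×10⁻⁵ − 1.59×10⁻⁵| = 2.20×10⁻⁵ T.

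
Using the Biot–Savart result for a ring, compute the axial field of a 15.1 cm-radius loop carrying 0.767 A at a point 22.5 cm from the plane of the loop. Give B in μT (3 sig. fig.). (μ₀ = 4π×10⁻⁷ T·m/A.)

B ≈ 0.552 μT

On the axis of a circular loop, B = μ₀IR² / [2(R²+z²)^(3/2)].
R² + z² = (0.151)² + (0.225)² = 0.07343 m², and (R²+z²)^(3/2) = 1.99×10⁻² m³.
B = (4π×10⁻⁷ × 0.767 × 0.0228) / (2 × 1.99×10⁻²) = 5.52×10⁻⁷ T.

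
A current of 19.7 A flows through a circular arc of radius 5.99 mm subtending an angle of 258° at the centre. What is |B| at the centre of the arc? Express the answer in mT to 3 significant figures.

B ≈ 1.48 mT

The Biot–Savart field of a circular arc at its centre is B = μ₀Iφ/(4πR), with φ = 4.503 rad.
B = (4π×10⁻⁷ × 19.7 × 4.503) / (4π × 0.00599) = 1.48×10⁻³ T.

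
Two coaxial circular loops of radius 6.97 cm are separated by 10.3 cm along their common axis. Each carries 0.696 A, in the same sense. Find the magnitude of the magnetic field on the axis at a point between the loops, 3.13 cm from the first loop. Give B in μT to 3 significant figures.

B ≈ 6.89 μT

Each loop contributes B = μ₀IR²/[2(R²+z²)^(3/2)] on the axis, with z measured from that loop.
Loop 1 (z = 0.0313 m): B₁ = 4.76×10⁻⁶ T. Loop 2 (z = 0.0717 m): B₂ = 2.12×10⁻⁶ T.
The fields add: B = B₁ + B₂ = 6.89×10⁻⁶ T.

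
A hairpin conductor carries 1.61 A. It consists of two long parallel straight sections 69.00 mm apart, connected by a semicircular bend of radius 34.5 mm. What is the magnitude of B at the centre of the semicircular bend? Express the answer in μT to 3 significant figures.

The semicircular arc contributes B_arc = μ₀I·π/(4πR) = μ₀I/(4R) = 1.47×10⁻⁵ T.
Each semi-infinite lead is at perpendicular distance R = 0.0345 m from the centre, with the perpendicular foot at its near end, so it contributes μ₀I/(4πR); both point the same way, together 9.33×10⁻⁶ T.
Arc and leads all point the same direction: B = 1.47×10⁻⁵ + 9.33×10⁻⁶ = 2.40×10⁻⁵ T.

B ≈ 24.0 μT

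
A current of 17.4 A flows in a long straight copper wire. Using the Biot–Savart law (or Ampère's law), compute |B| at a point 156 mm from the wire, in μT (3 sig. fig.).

For an infinitely long straight wire, B = μ₀I/(2πd).
B = (4π×10⁻⁷ × 17.4) / (2π × 0.156) = 2.23×10⁻⁵ T.

B ≈ 22.3 μT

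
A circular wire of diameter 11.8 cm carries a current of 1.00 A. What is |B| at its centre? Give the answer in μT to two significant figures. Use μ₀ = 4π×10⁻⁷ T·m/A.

At the centre of a circular loop the Biot–Savart law gives B = μ₀I/(2R) (so R = 0.059 m).
B = (4π×10⁻⁷ × 1.00) / (2 × 0.059) = 1.06×10⁻⁵ T.

B ≈ 11 μT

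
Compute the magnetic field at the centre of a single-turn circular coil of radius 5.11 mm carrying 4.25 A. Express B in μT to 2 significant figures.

B ≈ 520 μT

At the centre of a circular loop the Biot–Savart law gives B = μ₀I/(2R).
B = (4π×10⁻⁷ × 4.25) / (2 × 0.00511) = 5.23×10⁻⁴ T.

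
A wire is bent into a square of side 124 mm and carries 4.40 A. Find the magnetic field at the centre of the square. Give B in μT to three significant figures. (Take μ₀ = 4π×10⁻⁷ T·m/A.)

B ≈ 40.1 μT

Each side is a finite straight segment at perpendicular distance d = a/(2 tan(π/4)) = 0.062 m from the centre, with end-angles ±π/4.
One side contributes B₁ = (μ₀I/4πd)·2 sin(π/4) = 1.00×10⁻⁵ T.
All 4 sides add in the same direction: B = 4 × 1.00×10⁻⁵ = 4.01×10⁻⁵ T.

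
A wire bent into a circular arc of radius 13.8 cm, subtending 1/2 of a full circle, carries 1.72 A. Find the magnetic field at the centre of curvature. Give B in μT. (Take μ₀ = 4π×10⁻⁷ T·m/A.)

B ≈ 3.92 μT

The Biot–Savart field of a circular arc at its centre is B = μ₀Iφ/(4πR), with φ = 3.142 rad.
B = (4π×10⁻⁷ × 1.72 × 3.142) / (4π × 0.138) = 3.92×10⁻⁶ T.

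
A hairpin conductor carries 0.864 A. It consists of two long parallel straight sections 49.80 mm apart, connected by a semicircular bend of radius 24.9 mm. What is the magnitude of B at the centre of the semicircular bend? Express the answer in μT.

The semicircular arc contributes B_arc = μ₀I·π/(4πR) = μ₀I/(4R) = 1.09×10⁻⁵ T.
Each semi-infinite lead is at perpendicular distance R = 0.0249 m from the centre, with the perpendicular foot at its near end, so it contributes μ₀I/(4πR); both point the same way, together 6.94×10⁻⁶ T.
Arc and leads all point the same direction: B = 1.09×10⁻⁵ + 6.94×10⁻⁶ = 1.78×10⁻⁵ T.

B ≈ 17.8 μT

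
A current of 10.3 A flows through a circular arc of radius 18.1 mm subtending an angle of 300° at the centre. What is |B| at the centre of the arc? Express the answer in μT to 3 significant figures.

The Biot–Savart field of a circular arc at its centre is B = μ₀Iφ/(4πR), with φ = 5.236 rad.
B = (4π×10⁻⁷ × 10.3 × 5.236) / (4π × 0.0181) = 2.98×10⁻⁴ T.

B ≈ 298 μT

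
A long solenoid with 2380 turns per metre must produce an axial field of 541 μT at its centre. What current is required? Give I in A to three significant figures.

Inside a long solenoid B = μ₀nI with n = 2380 m⁻¹, so I = B/(μ₀n).
I = 5.41×10⁻⁴ / (4π×10⁻⁷ × 2380) = 0.181 A.

I ≈ 0.181 A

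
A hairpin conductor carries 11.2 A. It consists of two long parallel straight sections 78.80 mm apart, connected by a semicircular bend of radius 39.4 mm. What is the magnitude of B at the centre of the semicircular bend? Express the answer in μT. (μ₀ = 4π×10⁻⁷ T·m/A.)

B ≈ 146 μT

The semicircular arc contributes B_arc = μ₀I·π/(4πR) = μ₀I/(4R) = 8.93×10⁻⁵ T.
Each semi-infinite lead is at perpendicular distance R = 0.0394 m from the centre, with the perpendicular foot at its near end, so it contributes μ₀I/(4πR); both point the same way, together 5.69×10⁻⁵ T.
Arc and leads all point the same direction: B = 8.93×10⁻⁵ + 5.69×10⁻⁵ = 1.46×10⁻⁴ T.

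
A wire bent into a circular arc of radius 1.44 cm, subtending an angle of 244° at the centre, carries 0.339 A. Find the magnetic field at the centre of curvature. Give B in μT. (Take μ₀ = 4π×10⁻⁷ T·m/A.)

B ≈ 10.0 μT

The Biot–Savart field of a circular arc at its centre is B = μ₀Iφ/(4πR), with φ = 4.259 rad.
B = (4π×10⁻⁷ × 0.339 × 4.259) / (4π × 0.0144) = 1.00×10⁻⁵ T.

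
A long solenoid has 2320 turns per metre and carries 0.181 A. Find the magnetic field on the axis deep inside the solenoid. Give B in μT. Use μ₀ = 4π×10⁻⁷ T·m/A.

B ≈ 528 μT

Inside a long solenoid, B = μ₀nI with n = 2320 turns/m.
B = 4π×10⁻⁷ × 2320 × 0.181 = 5.28×10⁻⁴ T.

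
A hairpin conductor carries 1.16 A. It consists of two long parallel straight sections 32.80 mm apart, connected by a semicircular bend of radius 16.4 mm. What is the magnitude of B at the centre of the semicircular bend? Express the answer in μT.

The semicircular arc contributes B_arc = μ₀I·π/(4πR) = μ₀I/(4R) = 2.22×10⁻⁵ T.
Each semi-infinite lead is at perpendicular distance R = 0.0164 m from the centre, with the perpendicular foot at its near end, so it contributes μ₀I/(4πR); both point the same way, together 1.41×10⁻⁵ T.
Arc and leads all point the same direction: B = 2.22×10⁻⁵ + 1.41×10⁻⁵ = 3.64×10⁻⁵ T.

B ≈ 36.4 μT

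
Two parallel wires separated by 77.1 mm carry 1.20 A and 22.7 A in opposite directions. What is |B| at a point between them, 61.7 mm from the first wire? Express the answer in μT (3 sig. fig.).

B ≈ 299 μT

Each long wire gives B = μ₀I/(2πd). Distances are d₁ = 0.0617 m and d₂ = 0.0154 m.
B₁ = 3.89×10⁻⁶ T, B₂ = 2.95×10⁻⁴ T.
Between antiparallel currents both contributions point the same way, so they add. B = B₁ + B₂ = 3.89×10⁻⁶ + 2.95×10⁻⁴ = 2.99×10⁻⁴ T.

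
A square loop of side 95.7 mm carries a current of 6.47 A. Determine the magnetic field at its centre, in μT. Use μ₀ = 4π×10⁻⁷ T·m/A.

Each side is a finite straight segment at perpendicular distance d = a/(2 tan(π/4)) = 0.04785 m from the centre, with end-angles ±π/4.
One side contributes B₁ = (μ₀I/4πd)·2 sin(π/4) = 1.91×10⁻⁵ T.
All 4 sides add in the same direction: B = 4 × 1.91×10⁻⁵ = 7.65×10⁻⁵ T.

B ≈ 76.5 μT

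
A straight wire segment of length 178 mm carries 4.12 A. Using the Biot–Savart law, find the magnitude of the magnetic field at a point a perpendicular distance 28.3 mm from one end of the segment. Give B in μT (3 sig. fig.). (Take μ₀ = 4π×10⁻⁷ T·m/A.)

B ≈ 14.4 μT

For a finite straight segment, B = (μ₀I/4πd)(sinθ₁ + sinθ₂), where θ₁, θ₂ are the angles from the perpendicular to each end.
The perpendicular foot is at one end, so the two end-offsets along the wire are 0 and L = 0.178 m.
sinθ₁ = 0/√(0²+0.0283²) = 0.0000; sinθ₂ = 0.178/√(0.178²+0.0283²) = 0.9876.
B = (4π×10⁻⁷ × 4.12) / (4π × 0.0283) × (0.0000 + 0.9876) = 1.44×10⁻⁵ T.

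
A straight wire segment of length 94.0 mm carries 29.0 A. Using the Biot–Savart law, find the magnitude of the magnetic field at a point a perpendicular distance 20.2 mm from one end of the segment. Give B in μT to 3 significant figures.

For a finite straight segment, B = (μ₀I/4πd)(sinθ₁ + sinθ₂), where θ₁, θ₂ are the angles from the perpendicular to each end.
The perpendicular foot is at one end, so the two end-offsets along the wire are 0 and L = 0.094 m.
sinθ₁ = 0/√(0²+0.0202²) = 0.0000; sinθ₂ = 0.094/√(0.094²+0.0202²) = 0.9777.
B = (4π×10⁻⁷ × 29.0) / (4π × 0.0202) × (0.0000 + 0.9777) = 1.40×10⁻⁴ T.

B ≈ 140 μT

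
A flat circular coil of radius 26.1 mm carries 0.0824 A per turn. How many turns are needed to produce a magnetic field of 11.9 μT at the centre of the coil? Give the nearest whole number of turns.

For an N-turn coil, B = Nμ₀I/(2R). A single turn gives B₁ = 1.98×10⁻⁶ T with R = 0.0261 m.
N = B/B₁ = 1.19×10⁻⁵ / 1.98×10⁻⁶ = 6.00.

N = 6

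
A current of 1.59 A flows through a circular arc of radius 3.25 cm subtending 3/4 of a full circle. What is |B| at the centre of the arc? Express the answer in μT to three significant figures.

B ≈ 23.1 μT

The Biot–Savart field of a circular arc at its centre is B = μ₀Iφ/(4πR), with φ = 4.712 rad.
B = (4π×10⁻⁷ × 1.59 × 4.712) / (4π × 0.0325) = 2.31×10⁻⁵ T.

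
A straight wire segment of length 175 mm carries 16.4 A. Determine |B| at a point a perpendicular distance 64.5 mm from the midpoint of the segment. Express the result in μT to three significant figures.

For a finite straight segment, B = (μ₀I/4πd)(sinθ₁ + sinθ₂), where θ₁, θ₂ are the angles from the perpendicular to each end.
The perpendicular from the point meets the wire at its midpoint, so each end is L/2 = 0.0875 m away along the wire.
sinθ₁ = 0.0875/√(0.0875²+0.0645²) = 0.8049; sinθ₂ = 0.0875/√(0.0875²+0.0645²) = 0.8049.
B = (4π×10⁻⁷ × 16.4) / (4π × 0.0645) × (0.8049 + 0.8049) = 4.09×10⁻⁵ T.

B ≈ 40.9 μT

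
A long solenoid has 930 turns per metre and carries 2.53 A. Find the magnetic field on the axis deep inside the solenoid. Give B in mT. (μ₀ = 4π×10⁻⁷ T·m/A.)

B ≈ 2.96 mT

Inside a long solenoid, B = μ₀nI with n = 930 turns/m.
B = 4π×10⁻⁷ × 930 × 2.53 = 2.96×10⁻³ T.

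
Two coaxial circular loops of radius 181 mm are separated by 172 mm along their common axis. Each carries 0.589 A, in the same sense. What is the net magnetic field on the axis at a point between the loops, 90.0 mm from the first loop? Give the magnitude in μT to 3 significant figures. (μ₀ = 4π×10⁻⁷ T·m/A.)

Each loop contributes B = μ₀IR²/[2(R²+z²)^(3/2)] on the axis, with z measured from that loop.
Loop 1 (z = 0.09 m): B₁ = 1.47×10⁻⁶ T. Loop 2 (z = 0.082 m): B₂ = 1.55×10⁻⁶ T.
The fields add: B = B₁ + B₂ = 3.01×10⁻⁶ T.

B ≈ 3.01 μT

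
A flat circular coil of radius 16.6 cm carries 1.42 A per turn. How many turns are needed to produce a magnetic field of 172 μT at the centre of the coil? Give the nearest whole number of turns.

For an N-turn coil, B = Nμ₀I/(2R). A single turn gives B₁ = 5.37×10⁻⁶ T with R = 0.166 m.
N = B/B₁ = 1.72×10⁻⁴ / 5.37×10⁻⁶ = 32.00.

N = 32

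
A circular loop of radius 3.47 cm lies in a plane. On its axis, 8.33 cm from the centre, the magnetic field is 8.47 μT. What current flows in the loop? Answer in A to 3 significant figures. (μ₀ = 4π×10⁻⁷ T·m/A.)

I ≈ 8.23 A

On the axis of a loop, B = μ₀IR²/[2(R²+z²)^(3/2)], so I = 2B(R²+z²)^(3/2)/(μ₀R²).
R² + z² = 0.001204 + 0.006939 = 0.008143 m²; raised to 3/2 gives 7.35×10⁻⁴ m³.
I = 2 × 8.47×10⁻⁶ × 7.35×10⁻⁴ / (1.26×10⁻⁶ × 0.001204) = 8.23 A.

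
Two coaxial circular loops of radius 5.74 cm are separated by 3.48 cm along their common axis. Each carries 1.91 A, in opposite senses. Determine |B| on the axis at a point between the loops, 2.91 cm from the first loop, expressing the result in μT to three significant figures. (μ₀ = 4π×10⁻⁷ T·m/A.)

Each loop contributes B = μ₀IR²/[2(R²+z²)^(3/2)] on the axis, with z measured from that loop.
Loop 1 (z = 0.0291 m): B₁ = 1.48×10⁻⁵ T. Loop 2 (z = 0.0057 m): B₂ = 2.06×10⁻⁵ T.
The fields oppose: B = |B₁ − B₂| = 5.77×10⁻⁶ T.

B ≈ 5.77 μT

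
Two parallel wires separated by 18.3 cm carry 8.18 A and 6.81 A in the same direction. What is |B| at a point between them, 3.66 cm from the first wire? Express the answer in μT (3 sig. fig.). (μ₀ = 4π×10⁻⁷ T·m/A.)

B ≈ 35.4 μT

Each long wire gives B = μ₀I/(2πd). Distances are d₁ = 0.0366 m and d₂ = 0.1464 m.
B₁ = 4.47×10⁻⁵ T, B₂ = 9.30×10⁻⁶ T.
Between parallel currents the two contributions point in opposite directions, so they subtract. B = |B₁ − B₂| = |4.47×10⁻⁵ − 9.30×10⁻⁶| = 3.54×10⁻⁵ T.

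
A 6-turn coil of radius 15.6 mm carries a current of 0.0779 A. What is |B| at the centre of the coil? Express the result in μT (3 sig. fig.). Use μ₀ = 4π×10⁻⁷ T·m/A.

B ≈ 18.8 μT

For an N-turn flat coil, B = Nμ₀I/(2R) with R = 0.0156 m.
B = 6 × 3.14×10⁻⁶ T = 1.88×10⁻⁵ T.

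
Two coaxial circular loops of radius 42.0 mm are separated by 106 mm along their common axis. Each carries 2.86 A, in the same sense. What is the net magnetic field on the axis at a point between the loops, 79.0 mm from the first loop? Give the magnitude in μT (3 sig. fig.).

B ≈ 29.9 μT

Each loop contributes B = μ₀IR²/[2(R²+z²)^(3/2)] on the axis, with z measured from that loop.
Loop 1 (z = 0.079 m): B₁ = 4.43×10⁻⁶ T. Loop 2 (z = 0.027 m): B₂ = 2.55×10⁻⁵ T.
The fields add: B = B₁ + B₂ = 2.99×10⁻⁵ T.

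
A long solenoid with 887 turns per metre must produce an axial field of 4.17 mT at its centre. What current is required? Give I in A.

Inside a long solenoid B = μ₀nI with n = 887 m⁻¹, so I = B/(μ₀n).
I = 4.17×10⁻³ / (4π×10⁻⁷ × 887) = 3.74 A.

I ≈ 3.74 A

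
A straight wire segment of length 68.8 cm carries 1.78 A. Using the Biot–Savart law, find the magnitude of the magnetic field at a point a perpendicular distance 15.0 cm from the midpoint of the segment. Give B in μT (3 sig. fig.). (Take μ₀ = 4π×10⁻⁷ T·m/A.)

B ≈ 2.18 μT

For a finite straight segment, B = (μ₀I/4πd)(sinθ₁ + sinθ₂), where θ₁, θ₂ are the angles from the perpendicular to each end.
The perpendicular from the point meets the wire at its midpoint, so each end is L/2 = 0.344 m away along the wire.
sinθ₁ = 0.344/√(0.344²+0.15²) = 0.9166; sinθ₂ = 0.344/√(0.344²+0.15²) = 0.9166.
B = (4π×10⁻⁷ × 1.78) / (4π × 0.15) × (0.9166 + 0.9166) = 2.18×10⁻⁶ T.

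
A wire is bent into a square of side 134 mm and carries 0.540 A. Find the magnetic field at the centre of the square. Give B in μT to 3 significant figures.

B ≈ 4.56 μT

Each side is a finite straight segment at perpendicular distance d = a/(2 tan(π/4)) = 0.067 m from the centre, with end-angles ±π/4.
One side contributes B₁ = (μ₀I/4πd)·2 sin(π/4) = 1.14×10⁻⁶ T.
All 4 sides add in the same direction: B = 4 × 1.14×10⁻⁶ = 4.56×10⁻⁶ T.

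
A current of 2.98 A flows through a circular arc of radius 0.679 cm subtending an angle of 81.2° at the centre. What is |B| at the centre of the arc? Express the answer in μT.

B ≈ 62.2 μT

The Biot–Savart field of a circular arc at its centre is B = μ₀Iφ/(4πR), with φ = 1.417 rad.
B = (4π×10⁻⁷ × 2.98 × 1.417) / (4π × 0.00679) = 6.22×10⁻⁵ T.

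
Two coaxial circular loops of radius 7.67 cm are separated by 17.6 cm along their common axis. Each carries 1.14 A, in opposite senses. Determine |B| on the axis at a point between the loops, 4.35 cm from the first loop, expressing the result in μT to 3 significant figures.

B ≈ 4.97 μT

Each loop contributes B = μ₀IR²/[2(R²+z²)^(3/2)] on the axis, with z measured from that loop.
Loop 1 (z = 0.0435 m): B₁ = 6.15×10⁻⁶ T. Loop 2 (z = 0.1325 m): B₂ = 1.17×10⁻⁶ T.
The fields oppose: B = |B₁ − B₂| = 4.97×10⁻⁶ T.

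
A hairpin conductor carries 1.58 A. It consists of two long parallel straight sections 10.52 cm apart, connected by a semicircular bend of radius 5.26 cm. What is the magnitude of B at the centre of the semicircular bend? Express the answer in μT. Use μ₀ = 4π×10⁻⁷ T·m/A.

B ≈ 15.4 μT

The semicircular arc contributes B_arc = μ₀I·π/(4πR) = μ₀I/(4R) = 9.44×10⁻⁶ T.
Each semi-infinite lead is at perpendicular distance R = 0.0526 m from the centre, with the perpendicular foot at its near end, so it contributes μ₀I/(4πR); both point the same way, together 6.01×10⁻⁶ T.
Arc and leads all point the same direction: B = 9.44×10⁻⁶ + 6.01×10⁻⁶ = 1.54×10⁻⁵ T.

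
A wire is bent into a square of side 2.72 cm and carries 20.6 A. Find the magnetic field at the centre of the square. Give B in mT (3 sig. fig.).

B ≈ 0.857 mT

Each side is a finite straight segment at perpendicular distance d = a/(2 tan(π/4)) = 0.0136 m from the centre, with end-angles ±π/4.
One side contributes B₁ = (μ₀I/4πd)·2 sin(π/4) = 2.14×10⁻⁴ T.
All 4 sides add in the same direction: B = 4 × 2.14×10⁻⁴ = 8.57×10⁻⁴ T.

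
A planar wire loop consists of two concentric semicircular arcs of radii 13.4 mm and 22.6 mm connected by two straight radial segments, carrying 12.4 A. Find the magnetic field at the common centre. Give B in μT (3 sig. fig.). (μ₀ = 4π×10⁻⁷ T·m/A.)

The radial connectors point toward the centre, so dl × r̂ = 0 and they contribute nothing.
Each semicircle gives μ₀I/(4R): inner arc 2.91×10⁻⁴ T, outer arc 1.72×10⁻⁴ T.
The two arcs carry current in opposite angular senses, so their fields oppose: B = |2.91×10⁻⁴ − 1.72×10⁻⁴| = 1.18×10⁻⁴ T.

B ≈ 118 μT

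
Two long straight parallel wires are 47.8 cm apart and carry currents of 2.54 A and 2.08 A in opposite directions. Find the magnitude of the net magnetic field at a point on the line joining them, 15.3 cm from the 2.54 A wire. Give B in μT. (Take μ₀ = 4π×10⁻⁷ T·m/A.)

B ≈ 4.60 μT

Each long wire gives B = μ₀I/(2πd). Distances are d₁ = 0.153 m and d₂ = 0.325 m.
B₁ = 3.32×10⁻⁶ T, B₂ = 1.28×10⁻⁶ T.
Between antiparallel currents both contributions point the same way, so they add. B = B₁ + B₂ = 3.32×10⁻⁶ + 1.28×10⁻⁶ = 4.60×10⁻⁶ T.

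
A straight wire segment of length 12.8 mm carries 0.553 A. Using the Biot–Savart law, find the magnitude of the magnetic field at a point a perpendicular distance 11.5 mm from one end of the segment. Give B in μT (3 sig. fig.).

B ≈ 3.58 μT

For a finite straight segment, B = (μ₀I/4πd)(sinθ₁ + sinθ₂), where θ₁, θ₂ are the angles from the perpendicular to each end.
The perpendicular foot is at one end, so the two end-offsets along the wire are 0 and L = 0.0128 m.
sinθ₁ = 0/√(0²+0.0115²) = 0.0000; sinθ₂ = 0.0128/√(0.0128²+0.0115²) = 0.7439.
B = (4π×10⁻⁷ × 0.553) / (4π × 0.0115) × (0.0000 + 0.7439) = 3.58×10⁻⁶ T.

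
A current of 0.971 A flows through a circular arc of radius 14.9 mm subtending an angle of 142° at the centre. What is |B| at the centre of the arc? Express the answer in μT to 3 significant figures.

The Biot–Savart field of a circular arc at its centre is B = μ₀Iφ/(4πR), with φ = 2.478 rad.
B = (4π×10⁻⁷ × 0.971 × 2.478) / (4π × 0.0149) = 1.62×10⁻⁵ T.

B ≈ 16.2 μT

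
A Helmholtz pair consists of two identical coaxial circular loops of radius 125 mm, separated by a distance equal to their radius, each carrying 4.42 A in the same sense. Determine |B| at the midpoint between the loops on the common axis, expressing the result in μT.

B ≈ 31.8 μT

Each loop contributes B = μ₀IR²/[2(R²+z²)^(3/2)] on the axis, with z measured from that loop.
Loop 1 (z = 0.0625 m): B₁ = 1.59×10⁻⁵ T. Loop 2 (z = 0.0625 m): B₂ = 1.59×10⁻⁵ T.
The fields add: B = B₁ + B₂ = 3.18×10⁻⁵ T.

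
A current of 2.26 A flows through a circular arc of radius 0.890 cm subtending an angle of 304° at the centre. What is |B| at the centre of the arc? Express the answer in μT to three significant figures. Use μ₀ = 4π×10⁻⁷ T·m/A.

B ≈ 135 μT

The Biot–Savart field of a circular arc at its centre is B = μ₀Iφ/(4πR), with φ = 5.306 rad.
B = (4π×10⁻⁷ × 2.26 × 5.306) / (4π × 0.0089) = 1.35×10⁻⁴ T.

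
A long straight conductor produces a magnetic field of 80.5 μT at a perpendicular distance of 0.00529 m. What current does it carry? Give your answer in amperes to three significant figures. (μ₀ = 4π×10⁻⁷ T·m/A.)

For a long straight wire B = μ₀I/(2πd), so I = 2πdB/μ₀.
I = 2π × 0.00529 × 8.05×10⁻⁵ / (4π×10⁻⁷) = 2.13 A.

I ≈ 2.13 A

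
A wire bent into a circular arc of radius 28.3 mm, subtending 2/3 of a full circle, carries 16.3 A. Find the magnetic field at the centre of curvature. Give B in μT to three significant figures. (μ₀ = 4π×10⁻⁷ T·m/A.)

B ≈ 241 μT

The Biot–Savart field of a circular arc at its centre is B = μ₀Iφ/(4πR), with φ = 4.189 rad.
B = (4π×10⁻⁷ × 16.3 × 4.189) / (4π × 0.0283) = 2.41×10⁻⁴ T.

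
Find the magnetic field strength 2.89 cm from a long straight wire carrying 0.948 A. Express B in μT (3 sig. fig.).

For an infinitely long straight wire, B = μ₀I/(2πd).
B = (4π×10⁻⁷ × 0.948) / (2π × 0.0289) = 6.56×10⁻⁶ T.

B ≈ 6.56 μT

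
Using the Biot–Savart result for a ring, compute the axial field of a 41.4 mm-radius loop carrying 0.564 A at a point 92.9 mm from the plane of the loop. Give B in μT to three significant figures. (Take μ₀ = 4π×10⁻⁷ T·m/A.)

On the axis of a circular loop, B = μ₀IR² / [2(R²+z²)^(3/2)].
R² + z² = (0.0414)² + (0.0929)² = 0.01034 m², and (R²+z²)^(3/2) = 1.05×10⁻³ m³.
B = (4π×10⁻⁷ × 0.564 × 0.001714) / (2 × 1.05×10⁻³) = 5.77×10⁻⁷ T.

B ≈ 0.577 μT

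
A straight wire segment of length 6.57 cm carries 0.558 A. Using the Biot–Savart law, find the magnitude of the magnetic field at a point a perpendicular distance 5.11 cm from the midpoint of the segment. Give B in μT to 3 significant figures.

B ≈ 1.18 μT

For a finite straight segment, B = (μ₀I/4πd)(sinθ₁ + sinθ₂), where θ₁, θ₂ are the angles from the perpendicular to each end.
The perpendicular from the point meets the wire at its midpoint, so each end is L/2 = 0.03285 m away along the wire.
sinθ₁ = 0.03285/√(0.03285²+0.0511²) = 0.5408; sinθ₂ = 0.03285/√(0.03285²+0.0511²) = 0.5408.
B = (4π×10⁻⁷ × 0.558) / (4π × 0.0511) × (0.5408 + 0.5408) = 1.18×10⁻⁶ T.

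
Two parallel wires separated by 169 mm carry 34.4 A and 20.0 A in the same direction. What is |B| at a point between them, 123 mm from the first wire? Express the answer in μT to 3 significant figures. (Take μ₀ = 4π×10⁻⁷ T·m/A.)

Each long wire gives B = μ₀I/(2πd). Distances are d₁ = 0.123 m and d₂ = 0.046 m.
B₁ = 5.59×10⁻⁵ T, B₂ = 8.70×10⁻⁵ T.
Between parallel currents the two contributions point in opposite directions, so they subtract. B = |B₁ − B₂| = |5.59×10⁻⁵ − 8.70×10⁻⁵| = 3.10×10⁻⁵ T.

B ≈ 31.0 μT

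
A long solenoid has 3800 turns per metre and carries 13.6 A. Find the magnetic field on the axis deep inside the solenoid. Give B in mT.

B ≈ 64.9 mT

Inside a long solenoid, B = μ₀nI with n = 3800 turns/m.
B = 4π×10⁻⁷ × 3800 × 13.6 = 6.49×10⁻² T.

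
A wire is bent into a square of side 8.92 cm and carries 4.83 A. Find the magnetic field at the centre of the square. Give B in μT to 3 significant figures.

Each side is a finite straight segment at perpendicular distance d = a/(2 tan(π/4)) = 0.0446 m from the centre, with end-angles ±π/4.
One side contributes B₁ = (μ₀I/4πd)·2 sin(π/4) = 1.53×10⁻⁵ T.
All 4 sides add in the same direction: B = 4 × 1.53×10⁻⁵ = 6.13×10⁻⁵ T.

B ≈ 61.3 μT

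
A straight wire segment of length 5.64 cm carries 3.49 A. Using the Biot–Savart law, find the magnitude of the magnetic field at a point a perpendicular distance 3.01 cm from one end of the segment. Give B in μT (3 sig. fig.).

B ≈ 10.2 μT

For a finite straight segment, B = (μ₀I/4πd)(sinθ₁ + sinθ₂), where θ₁, θ₂ are the angles from the perpendicular to each end.
The perpendicular foot is at one end, so the two end-offsets along the wire are 0 and L = 0.0564 m.
sinθ₁ = 0/√(0²+0.0301²) = 0.0000; sinθ₂ = 0.0564/√(0.0564²+0.0301²) = 0.8822.
B = (4π×10⁻⁷ × 3.49) / (4π × 0.0301) × (0.0000 + 0.8822) = 1.02×10⁻⁵ T.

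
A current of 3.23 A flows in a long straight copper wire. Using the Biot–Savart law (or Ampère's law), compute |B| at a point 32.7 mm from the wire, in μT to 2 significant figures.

For an infinitely long straight wire, B = μ₀I/(2πd).
B = (4π×10⁻⁷ × 3.23) / (2π × 0.0327) = 1.98×10⁻⁵ T.

B ≈ 20 μT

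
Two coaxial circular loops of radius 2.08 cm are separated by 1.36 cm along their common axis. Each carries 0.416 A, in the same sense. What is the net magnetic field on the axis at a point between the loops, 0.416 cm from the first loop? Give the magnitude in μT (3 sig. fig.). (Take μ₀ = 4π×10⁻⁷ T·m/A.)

Each loop contributes B = μ₀IR²/[2(R²+z²)^(3/2)] on the axis, with z measured from that loop.
Loop 1 (z = 0.00416 m): B₁ = 1.18×10⁻⁵ T. Loop 2 (z = 0.00944 m): B₂ = 9.49×10⁻⁶ T.
The fields add: B = B₁ + B₂ = 2.13×10⁻⁵ T.

B ≈ 21.3 μT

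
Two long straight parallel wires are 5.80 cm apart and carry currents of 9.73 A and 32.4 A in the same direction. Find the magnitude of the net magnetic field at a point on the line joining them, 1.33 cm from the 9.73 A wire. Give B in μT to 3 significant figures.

B ≈ 1.35 μT

Each long wire gives B = μ₀I/(2πd). Distances are d₁ = 0.0133 m and d₂ = 0.0447 m.
B₁ = 1.46×10⁻⁴ T, B₂ = 1.45×10⁻⁴ T.
Between parallel currents the two contributions point in opposite directions, so they subtract. B = |B₁ − B₂| = |1.46×10⁻⁴ − 1.45×10⁻⁴| = 1.35×10⁻⁶ T.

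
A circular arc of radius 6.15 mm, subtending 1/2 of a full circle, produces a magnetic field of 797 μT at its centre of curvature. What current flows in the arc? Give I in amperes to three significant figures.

For a circular arc, B = μ₀Iφ/(4πR) with φ in radians; here φ = 3.142 rad.
So I = 4πRB/(μ₀φ) = 4π × 0.00615 × 7.97×10⁻⁴ / (4π×10⁻⁷ × 3.142) = 15.6 A.

I ≈ 15.6 A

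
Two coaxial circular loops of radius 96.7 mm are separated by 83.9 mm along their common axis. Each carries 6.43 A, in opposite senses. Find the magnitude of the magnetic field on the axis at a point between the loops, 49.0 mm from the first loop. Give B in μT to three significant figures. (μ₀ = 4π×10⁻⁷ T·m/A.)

B ≈ 5.12 μT

Each loop contributes B = μ₀IR²/[2(R²+z²)^(3/2)] on the axis, with z measured from that loop.
Loop 1 (z = 0.049 m): B₁ = 2.97×10⁻⁵ T. Loop 2 (z = 0.0349 m): B₂ = 3.48×10⁻⁵ T.
The fields oppose: B = |B₁ − B₂| = 5.12×10⁻⁶ T.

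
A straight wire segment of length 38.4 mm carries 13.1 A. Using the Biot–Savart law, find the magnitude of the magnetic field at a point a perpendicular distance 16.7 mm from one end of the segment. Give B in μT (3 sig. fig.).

B ≈ 71.9 μT

For a finite straight segment, B = (μ₀I/4πd)(sinθ₁ + sinθ₂), where θ₁, θ₂ are the angles from the perpendicular to each end.
The perpendicular foot is at one end, so the two end-offsets along the wire are 0 and L = 0.0384 m.
sinθ₁ = 0/√(0²+0.0167²) = 0.0000; sinθ₂ = 0.0384/√(0.0384²+0.0167²) = 0.9170.
B = (4π×10⁻⁷ × 13.1) / (4π × 0.0167) × (0.0000 + 0.9170) = 7.19×10⁻⁵ T.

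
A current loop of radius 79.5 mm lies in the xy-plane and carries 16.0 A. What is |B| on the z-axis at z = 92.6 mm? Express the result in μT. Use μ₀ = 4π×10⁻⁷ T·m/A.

B ≈ 35.0 μT

On the axis of a circular loop, B = μ₀IR² / [2(R²+z²)^(3/2)].
R² + z² = (0.0795)² + (0.0926)² = 0.0149 m², and (R²+z²)^(3/2) = 1.82×10⁻³ m³.
B = (4π×10⁻⁷ × 16.0 × 0.00632) / (2 × 1.82×10⁻³) = 3.50×10⁻⁵ T.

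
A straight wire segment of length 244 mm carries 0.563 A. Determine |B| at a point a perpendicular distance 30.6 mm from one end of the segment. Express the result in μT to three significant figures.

For a finite straight segment, B = (μ₀I/4πd)(sinθ₁ + sinθ₂), where θ₁, θ₂ are the angles from the perpendicular to each end.
The perpendicular foot is at one end, so the two end-offsets along the wire are 0 and L = 0.244 m.
sinθ₁ = 0/√(0²+0.0306²) = 0.0000; sinθ₂ = 0.244/√(0.244²+0.0306²) = 0.9922.
B = (4π×10⁻⁷ × 0.563) / (4π × 0.0306) × (0.0000 + 0.9922) = 1.83×10⁻⁶ T.

B ≈ 1.83 μT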